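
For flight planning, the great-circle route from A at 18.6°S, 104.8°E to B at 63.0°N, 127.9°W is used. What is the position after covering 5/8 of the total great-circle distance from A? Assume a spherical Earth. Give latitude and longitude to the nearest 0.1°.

From cos δ = sin φ₁ sin φ₂ + cos φ₁ cos φ₂ cos Δλ, the central angle is δ ≈ 2.147 rad (123.0°).
Interpolate at f = 5/8 with slerp weights a = sin((1−f)δ)/sin δ ≈ 0.860, b = sin(fδ)/sin δ ≈ 1.162.
p = a·p₁ + b·p₂ ≈ (-0.532, 0.372, 0.761); φ = arcsin(p_z) ≈ 49.53°, λ = atan2(p_y, p_x) ≈ 145.06°.

≈ 49.5°N, 145.1°E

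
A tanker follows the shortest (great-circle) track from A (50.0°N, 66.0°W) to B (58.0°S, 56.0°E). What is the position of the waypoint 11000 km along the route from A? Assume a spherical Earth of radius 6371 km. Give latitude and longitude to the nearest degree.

Convert each endpoint to a unit vector on the sphere (x = cos φ cos λ, y = cos φ sin λ, z = sin φ).
The central angle between the endpoints is δ = arccos(p₁·p₂) ≈ 2.550 rad (146.1°). The total great-circle distance is δ·R ≈ 2.550 × 6371 ≈ 16247 km, so the target fraction is f = 11000/16247 ≈ 0.677.
Interpolate at f ≈ 0.677 with slerp weights a = sin((1−f)δ)/sin δ ≈ 1.316, b = sin(fδ)/sin δ ≈ 1.772.
p = a·p₁ + b·p₂ ≈ (0.869, 0.006, -0.495); φ = arcsin(p_z) ≈ -29.65°, λ = atan2(p_y, p_x) ≈ 0.38°.

≈ (30°S, 0°E)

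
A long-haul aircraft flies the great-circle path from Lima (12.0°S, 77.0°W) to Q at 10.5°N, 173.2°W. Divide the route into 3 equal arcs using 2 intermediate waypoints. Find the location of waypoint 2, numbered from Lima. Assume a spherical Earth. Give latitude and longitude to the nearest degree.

Write both endpoints as unit vectors p₁, p₂ with components (cos φ cos λ, cos φ sin λ, sin φ).
The central angle between the endpoints is δ = arccos(p₁·p₂) ≈ 1.713 rad (98.1°).
Interpolate at f = 2/3 with slerp weights a = sin((1−f)δ)/sin δ ≈ 0.546, b = sin(fδ)/sin δ ≈ 0.919.
p = a·p₁ + b·p₂ ≈ (-0.777, -0.627, 0.054); φ = arcsin(p_z) ≈ 3.09°, λ = atan2(p_y, p_x) ≈ -141.08°.

≈ 3°N, 141°W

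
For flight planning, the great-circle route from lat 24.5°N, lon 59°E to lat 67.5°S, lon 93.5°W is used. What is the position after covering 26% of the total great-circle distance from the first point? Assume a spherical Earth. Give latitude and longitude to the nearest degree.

Convert each endpoint to a unit vector on the sphere (x = cos φ cos λ, y = cos φ sin λ, z = sin φ).
The central angle between the endpoints is δ = arccos(p₁·p₂) ≈ 2.335 rad (133.8°).
Interpolate at f = 0.26 with slerp weights a = sin((1−f)δ)/sin δ ≈ 1.368, b = sin(fδ)/sin δ ≈ 0.790.
p = a·p₁ + b·p₂ ≈ (0.623, 0.765, -0.163); φ = arcsin(p_z) ≈ -9.37°, λ = atan2(p_y, p_x) ≈ 50.86°.

≈ lat 9°S, lon 51°E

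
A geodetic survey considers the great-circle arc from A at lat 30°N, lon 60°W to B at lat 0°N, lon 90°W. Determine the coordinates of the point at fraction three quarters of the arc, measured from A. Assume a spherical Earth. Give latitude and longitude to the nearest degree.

Convert each endpoint to a unit vector on the sphere (x = cos φ cos λ, y = cos φ sin λ, z = sin φ).
The central angle between the endpoints is δ = arccos(p₁·p₂) ≈ 0.723 rad (41.4°).
Interpolate at f = 3/4 with slerp weights a = sin((1−f)δ)/sin δ ≈ 0.272, b = sin(fδ)/sin δ ≈ 0.780.
p = a·p₁ + b·p₂ ≈ (0.118, -0.984, 0.136); φ = arcsin(p_z) ≈ 7.81°, λ = atan2(p_y, p_x) ≈ -83.18°.

≈ lat 8°N, lon 83°W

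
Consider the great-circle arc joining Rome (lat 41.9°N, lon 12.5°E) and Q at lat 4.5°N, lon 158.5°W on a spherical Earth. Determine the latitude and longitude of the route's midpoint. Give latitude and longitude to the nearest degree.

Write both endpoints as unit vectors p₁, p₂ with components (cos φ cos λ, cos φ sin λ, sin φ).
The central angle between the endpoints is δ = arccos(p₁·p₂) ≈ 2.319 rad (132.9°).
Interpolate at f = 1/2 with slerp weights a = sin((1−f)δ)/sin δ ≈ 1.251, b = sin(fδ)/sin δ ≈ 1.251.
p = a·p₁ + b·p₂ ≈ (-0.251, -0.256, 0.934); φ = arcsin(p_z) ≈ 69.00°, λ = atan2(p_y, p_x) ≈ -134.52°.

≈ lat 69°N, lon 135°W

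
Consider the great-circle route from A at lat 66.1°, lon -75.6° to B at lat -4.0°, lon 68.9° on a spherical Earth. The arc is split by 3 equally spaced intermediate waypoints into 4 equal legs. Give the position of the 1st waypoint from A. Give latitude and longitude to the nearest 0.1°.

≈ lat 72.6°, lon 10.5°

From cos δ = sin φ₁ sin φ₂ + cos φ₁ cos φ₂ cos Δλ, the central angle is δ ≈ 1.974 rad (113.1°).
Interpolate at f = 1/4 with slerp weights a = sin((1−f)δ)/sin δ ≈ 1.083, b = sin(fδ)/sin δ ≈ 0.515.
p = a·p₁ + b·p₂ ≈ (0.294, 0.055, 0.954); φ = arcsin(p_z) ≈ 72.59°, λ = atan2(p_y, p_x) ≈ 10.50°.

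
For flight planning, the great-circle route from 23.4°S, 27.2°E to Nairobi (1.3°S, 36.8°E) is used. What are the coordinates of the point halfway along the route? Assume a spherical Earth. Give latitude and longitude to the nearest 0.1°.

≈ 12.4°S, 32.2°E

Convert each endpoint to a unit vector on the sphere (x = cos φ cos λ, y = cos φ sin λ, z = sin φ).
The central angle between the endpoints is δ = arccos(p₁·p₂) ≈ 0.419 rad (24.0°).
Interpolate at f = 1/2 with slerp weights a = sin((1−f)δ)/sin δ ≈ 0.511, b = sin(fδ)/sin δ ≈ 0.511.
p = a·p₁ + b·p₂ ≈ (0.826, 0.521, -0.215); φ = arcsin(p_z) ≈ -12.39°, λ = atan2(p_y, p_x) ≈ 32.21°.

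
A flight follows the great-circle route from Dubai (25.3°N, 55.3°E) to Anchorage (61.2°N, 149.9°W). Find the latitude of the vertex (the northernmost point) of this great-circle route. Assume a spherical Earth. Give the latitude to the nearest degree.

The great circle lies in the plane with unit normal n̂ = (p₁ × p₂)/|p₁ × p₂|.
Here n̂_z ≈ +0.185; the vertex latitude is φ_max = arccos|n̂_z| ≈ 79.3°.
Check via Clairaut: cos φ_max = |cos φ₁| · sin C = cos(25.3°)·sin(11.8°) ≈ 0.185, again giving ≈ 79.3°.

≈ 79°N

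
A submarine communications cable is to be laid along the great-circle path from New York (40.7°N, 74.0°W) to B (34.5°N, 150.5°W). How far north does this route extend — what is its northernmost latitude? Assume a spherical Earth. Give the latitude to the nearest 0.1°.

The great circle lies in the plane with unit normal n̂ = (p₁ × p₂)/|p₁ × p₂|.
Here n̂_z ≈ -0.709; the vertex latitude is φ_max = arccos|n̂_z| ≈ 44.9°.
Check via Clairaut: cos φ_max = |cos φ₁| · sin C = cos(40.7°)·sin(69.2°) ≈ 0.709, again giving ≈ 44.9°.

≈ 44.9°N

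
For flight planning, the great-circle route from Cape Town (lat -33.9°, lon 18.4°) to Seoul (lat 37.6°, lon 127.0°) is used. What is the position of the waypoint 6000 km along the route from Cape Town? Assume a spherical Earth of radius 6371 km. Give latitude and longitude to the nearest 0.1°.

≈ lat -2.0°, lon 65.1°

Write both endpoints as unit vectors p₁, p₂ with components (cos φ cos λ, cos φ sin λ, sin φ).
The central angle between the endpoints is δ = arccos(p₁·p₂) ≈ 2.153 rad (123.4°). The total great-circle distance is δ·R ≈ 2.153 × 6371 ≈ 13718 km, so the target fraction is f = 6000/13718 ≈ 0.437.
Interpolate at f ≈ 0.437 with slerp weights a = sin((1−f)δ)/sin δ ≈ 1.121, b = sin(fδ)/sin δ ≈ 0.968.
p = a·p₁ + b·p₂ ≈ (0.421, 0.906, -0.034); φ = arcsin(p_z) ≈ -1.97°, λ = atan2(p_y, p_x) ≈ 65.08°.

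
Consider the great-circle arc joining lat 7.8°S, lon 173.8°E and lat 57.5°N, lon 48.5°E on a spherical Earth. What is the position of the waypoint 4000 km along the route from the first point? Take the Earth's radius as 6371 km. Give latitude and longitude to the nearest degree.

≈ lat 24°N, lon 156°E

Write both endpoints as unit vectors p₁, p₂ with components (cos φ cos λ, cos φ sin λ, sin φ).
The central angle between the endpoints is δ = arccos(p₁·p₂) ≈ 2.007 rad (115.0°). The total great-circle distance is δ·R ≈ 2.007 × 6371 ≈ 12784 km, so the target fraction is f = 4000/12784 ≈ 0.313.
Interpolate at f ≈ 0.313 with slerp weights a = sin((1−f)δ)/sin δ ≈ 1.083, b = sin(fδ)/sin δ ≈ 0.648.
p = a·p₁ + b·p₂ ≈ (-0.836, 0.377, 0.400); φ = arcsin(p_z) ≈ 23.55°, λ = atan2(p_y, p_x) ≈ 155.74°.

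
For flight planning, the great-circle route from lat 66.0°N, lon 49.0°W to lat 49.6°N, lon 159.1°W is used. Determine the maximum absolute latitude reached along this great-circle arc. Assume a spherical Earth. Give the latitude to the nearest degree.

The great circle lies in the plane with unit normal n̂ = (p₁ × p₂)/|p₁ × p₂|.
Here n̂_z ≈ -0.311; the vertex latitude is φ_max = arccos|n̂_z| ≈ 71.9°.
Check via Clairaut: cos φ_max = |cos φ₁| · sin C = cos(66.0°)·sin(49.9°) ≈ 0.311, again giving ≈ 71.9°.

≈ 72°N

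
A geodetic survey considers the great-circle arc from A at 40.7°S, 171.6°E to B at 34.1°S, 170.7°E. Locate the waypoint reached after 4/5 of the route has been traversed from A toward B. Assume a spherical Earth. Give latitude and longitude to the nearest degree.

Write both endpoints as unit vectors p₁, p₂ with components (cos φ cos λ, cos φ sin λ, sin φ).
The central angle between the endpoints is δ = arccos(p₁·p₂) ≈ 0.116 rad (6.6°).
Interpolate at f = 4/5 with slerp weights a = sin((1−f)δ)/sin δ ≈ 0.200, b = sin(fδ)/sin δ ≈ 0.801.
p = a·p₁ + b·p₂ ≈ (-0.805, 0.129, -0.580); φ = arcsin(p_z) ≈ -35.42°, λ = atan2(p_y, p_x) ≈ 170.87°.

≈ 35°S, 171°E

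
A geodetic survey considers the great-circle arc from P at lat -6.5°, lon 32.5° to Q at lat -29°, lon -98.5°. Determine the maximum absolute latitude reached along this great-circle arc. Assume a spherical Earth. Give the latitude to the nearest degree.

The great circle lies in the plane with unit normal n̂ = (p₁ × p₂)/|p₁ × p₂|.
Here n̂_z ≈ -0.765; the vertex latitude is φ_max = arccos|n̂_z| ≈ 40.1°.

≈ -40°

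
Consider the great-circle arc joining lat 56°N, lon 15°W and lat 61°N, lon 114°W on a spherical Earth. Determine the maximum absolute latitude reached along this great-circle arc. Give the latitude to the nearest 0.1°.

The great circle lies in the plane with unit normal n̂ = (p₁ × p₂)/|p₁ × p₂|.
Here n̂_z ≈ -0.366; the vertex latitude is φ_max = arccos|n̂_z| ≈ 68.5°.
Check via Clairaut: cos φ_max = |cos φ₁| · sin C = cos(56.0°)·sin(40.9°) ≈ 0.366, again giving ≈ 68.5°.

≈ 68.5°N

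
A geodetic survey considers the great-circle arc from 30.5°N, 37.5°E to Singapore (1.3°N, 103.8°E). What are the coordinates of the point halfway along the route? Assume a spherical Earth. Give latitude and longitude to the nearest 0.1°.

≈ 18.8°N, 73.4°E

The haversine formula gives a central angle δ ≈ 1.205 rad (69.0°) between the endpoints.
Interpolate at f = 1/2 with slerp weights a = sin((1−f)δ)/sin δ ≈ 0.607, b = sin(fδ)/sin δ ≈ 0.607.
p = a·p₁ + b·p₂ ≈ (0.270, 0.907, 0.322); φ = arcsin(p_z) ≈ 18.77°, λ = atan2(p_y, p_x) ≈ 73.42°.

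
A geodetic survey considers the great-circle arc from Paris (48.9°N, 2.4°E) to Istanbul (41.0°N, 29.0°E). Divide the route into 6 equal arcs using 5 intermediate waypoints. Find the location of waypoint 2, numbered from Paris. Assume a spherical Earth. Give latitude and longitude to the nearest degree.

From cos δ = sin φ₁ sin φ₂ + cos φ₁ cos φ₂ cos Δλ, the central angle is δ ≈ 0.354 rad (20.3°).
Interpolate at f = 2/6 with slerp weights a = sin((1−f)δ)/sin δ ≈ 0.674, b = sin(fδ)/sin δ ≈ 0.340.
p = a·p₁ + b·p₂ ≈ (0.667, 0.143, 0.731); φ = arcsin(p_z) ≈ 46.98°, λ = atan2(p_y, p_x) ≈ 12.08°.

≈ 47°N, 12°E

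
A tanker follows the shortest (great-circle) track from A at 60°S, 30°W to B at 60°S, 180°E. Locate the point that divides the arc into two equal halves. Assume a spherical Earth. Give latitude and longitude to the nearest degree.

≈ 82°S, 105°W

The haversine formula gives a central angle δ ≈ 1.008 rad (57.8°) between the endpoints.
Interpolate at f = 1/2 with slerp weights a = sin((1−f)δ)/sin δ ≈ 0.571, b = sin(fδ)/sin δ ≈ 0.571.
p = a·p₁ + b·p₂ ≈ (-0.038, -0.143, -0.989); φ = arcsin(p_z) ≈ -81.50°, λ = atan2(p_y, p_x) ≈ -105.00°.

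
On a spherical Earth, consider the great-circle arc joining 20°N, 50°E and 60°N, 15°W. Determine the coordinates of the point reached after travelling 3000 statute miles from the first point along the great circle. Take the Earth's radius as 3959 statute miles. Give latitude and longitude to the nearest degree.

Write both endpoints as unit vectors p₁, p₂ with components (cos φ cos λ, cos φ sin λ, sin φ).
The central angle between the endpoints is δ = arccos(p₁·p₂) ≈ 1.053 rad (60.3°). The total great-circle distance is δ·R ≈ 1.053 × 3959 ≈ 4170 mi, so the target fraction is f = 3000/4170 ≈ 0.719.
Interpolate at f ≈ 0.719 with slerp weights a = sin((1−f)δ)/sin δ ≈ 0.335, b = sin(fδ)/sin δ ≈ 0.791.
p = a·p₁ + b·p₂ ≈ (0.584, 0.139, 0.800); φ = arcsin(p_z) ≈ 53.09°, λ = atan2(p_y, p_x) ≈ 13.37°.

≈ 53°N, 13°E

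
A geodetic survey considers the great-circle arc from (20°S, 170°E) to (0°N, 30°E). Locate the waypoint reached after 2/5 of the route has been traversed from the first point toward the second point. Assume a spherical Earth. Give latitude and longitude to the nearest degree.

Write both endpoints as unit vectors p₁, p₂ with components (cos φ cos λ, cos φ sin λ, sin φ).
The central angle between the endpoints is δ = arccos(p₁·p₂) ≈ 2.374 rad (136.0°).
Interpolate at f = 2/5 with slerp weights a = sin((1−f)δ)/sin δ ≈ 1.425, b = sin(fδ)/sin δ ≈ 1.172.
p = a·p₁ + b·p₂ ≈ (-0.304, 0.818, -0.487); φ = arcsin(p_z) ≈ -29.17°, λ = atan2(p_y, p_x) ≈ 110.40°.

≈ (29°S, 110°E)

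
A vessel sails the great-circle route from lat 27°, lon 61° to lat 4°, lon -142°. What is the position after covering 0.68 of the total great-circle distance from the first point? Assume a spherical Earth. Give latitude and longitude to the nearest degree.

≈ lat 39°, lon -173°

Write both endpoints as unit vectors p₁, p₂ with components (cos φ cos λ, cos φ sin λ, sin φ).
The central angle between the endpoints is δ = arccos(p₁·p₂) ≈ 2.476 rad (141.9°).
Interpolate at f = 0.68 with slerp weights a = sin((1−f)δ)/sin δ ≈ 1.153, b = sin(fδ)/sin δ ≈ 1.609.
p = a·p₁ + b·p₂ ≈ (-0.767, -0.090, 0.636); φ = arcsin(p_z) ≈ 39.47°, λ = atan2(p_y, p_x) ≈ -173.32°.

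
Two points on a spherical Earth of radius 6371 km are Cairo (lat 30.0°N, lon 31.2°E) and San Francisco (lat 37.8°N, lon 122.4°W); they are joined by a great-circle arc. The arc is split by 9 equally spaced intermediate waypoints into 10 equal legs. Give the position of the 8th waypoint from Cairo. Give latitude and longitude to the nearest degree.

≈ lat 57°N, lon 107°W

Write both endpoints as unit vectors p₁, p₂ with components (cos φ cos λ, cos φ sin λ, sin φ).
The central angle between the endpoints is δ = arccos(p₁·p₂) ≈ 1.882 rad (107.8°).
Interpolate at f = 8/10 with slerp weights a = sin((1−f)δ)/sin δ ≈ 0.386, b = sin(fδ)/sin δ ≈ 1.048.
p = a·p₁ + b·p₂ ≈ (-0.158, -0.526, 0.836); φ = arcsin(p_z) ≈ 56.68°, λ = atan2(p_y, p_x) ≈ -106.69°.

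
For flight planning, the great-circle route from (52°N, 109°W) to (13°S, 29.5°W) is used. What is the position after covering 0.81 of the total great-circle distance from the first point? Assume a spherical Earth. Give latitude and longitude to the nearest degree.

The haversine formula gives a central angle δ ≈ 1.639 rad (93.9°) between the endpoints.
Interpolate at f = 0.81 with slerp weights a = sin((1−f)δ)/sin δ ≈ 0.307, b = sin(fδ)/sin δ ≈ 0.973.
p = a·p₁ + b·p₂ ≈ (0.763, -0.645, 0.023); φ = arcsin(p_z) ≈ 1.33°, λ = atan2(p_y, p_x) ≈ -40.22°.

≈ (1°N, 40°W)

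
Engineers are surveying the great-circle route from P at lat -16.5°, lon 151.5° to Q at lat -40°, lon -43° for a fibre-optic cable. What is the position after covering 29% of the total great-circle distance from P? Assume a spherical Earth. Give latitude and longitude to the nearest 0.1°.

≈ lat -50.5°, lon 163.4°

From cos δ = sin φ₁ sin φ₂ + cos φ₁ cos φ₂ cos Δλ, the central angle is δ ≈ 2.128 rad (121.9°).
Interpolate at f = 0.29 with slerp weights a = sin((1−f)δ)/sin δ ≈ 1.176, b = sin(fδ)/sin δ ≈ 0.682.
p = a·p₁ + b·p₂ ≈ (-0.609, 0.182, -0.772); φ = arcsin(p_z) ≈ -50.54°, λ = atan2(p_y, p_x) ≈ 163.37°.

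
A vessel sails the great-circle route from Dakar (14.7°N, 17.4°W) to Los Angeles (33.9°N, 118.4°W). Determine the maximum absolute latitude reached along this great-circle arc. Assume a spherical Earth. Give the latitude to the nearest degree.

≈ 38°N

The great circle lies in the plane with unit normal n̂ = (p₁ × p₂)/|p₁ × p₂|.
Here n̂_z ≈ -0.788; the vertex latitude is φ_max = arccos|n̂_z| ≈ 38.0°.
Check via Clairaut: cos φ_max = |cos φ₁| · sin C = cos(14.7°)·sin(54.6°) ≈ 0.788, again giving ≈ 38.0°.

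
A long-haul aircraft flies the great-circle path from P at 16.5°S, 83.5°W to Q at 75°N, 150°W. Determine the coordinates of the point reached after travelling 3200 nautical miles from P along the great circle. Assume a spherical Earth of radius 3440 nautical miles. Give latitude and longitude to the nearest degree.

≈ 35°N, 97°W

From cos δ = sin φ₁ sin φ₂ + cos φ₁ cos φ₂ cos Δλ, the central angle is δ ≈ 1.747 rad (100.1°). The total great-circle distance is δ·R ≈ 1.747 × 3440 ≈ 6010 nmi, so the target fraction is f = 3200/6010 ≈ 0.532.
Interpolate at f ≈ 0.532 with slerp weights a = sin((1−f)δ)/sin δ ≈ 0.740, b = sin(fδ)/sin δ ≈ 0.814.
p = a·p₁ + b·p₂ ≈ (-0.102, -0.811, 0.576); φ = arcsin(p_z) ≈ 35.19°, λ = atan2(p_y, p_x) ≈ -97.18°.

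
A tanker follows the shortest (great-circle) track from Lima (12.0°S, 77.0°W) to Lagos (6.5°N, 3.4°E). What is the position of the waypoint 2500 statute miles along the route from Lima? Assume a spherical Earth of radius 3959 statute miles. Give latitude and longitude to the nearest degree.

≈ (5°S, 41°W)

Write both endpoints as unit vectors p₁, p₂ with components (cos φ cos λ, cos φ sin λ, sin φ).
The central angle between the endpoints is δ = arccos(p₁·p₂) ≈ 1.432 rad (82.0°). The total great-circle distance is δ·R ≈ 1.432 × 3959 ≈ 5669 mi, so the target fraction is f = 2500/5669 ≈ 0.441.
Interpolate at f ≈ 0.441 with slerp weights a = sin((1−f)δ)/sin δ ≈ 0.725, b = sin(fδ)/sin δ ≈ 0.596.
p = a·p₁ + b·p₂ ≈ (0.751, -0.655, -0.083); φ = arcsin(p_z) ≈ -4.77°, λ = atan2(p_y, p_x) ≈ -41.13°.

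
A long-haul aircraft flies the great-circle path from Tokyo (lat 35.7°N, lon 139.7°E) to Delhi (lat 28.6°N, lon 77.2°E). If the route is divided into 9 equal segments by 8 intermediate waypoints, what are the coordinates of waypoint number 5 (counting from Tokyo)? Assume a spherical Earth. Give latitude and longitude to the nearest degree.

≈ lat 36°N, lon 104°E

Write both endpoints as unit vectors p₁, p₂ with components (cos φ cos λ, cos φ sin λ, sin φ).
The central angle between the endpoints is δ = arccos(p₁·p₂) ≈ 0.917 rad (52.5°).
Interpolate at f = 5/9 with slerp weights a = sin((1−f)δ)/sin δ ≈ 0.499, b = sin(fδ)/sin δ ≈ 0.614.
p = a·p₁ + b·p₂ ≈ (-0.190, 0.788, 0.585); φ = arcsin(p_z) ≈ 35.83°, λ = atan2(p_y, p_x) ≈ 103.53°.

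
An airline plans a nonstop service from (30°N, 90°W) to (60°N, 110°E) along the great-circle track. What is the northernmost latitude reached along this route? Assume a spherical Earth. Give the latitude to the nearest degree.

The great circle lies in the plane with unit normal n̂ = (p₁ × p₂)/|p₁ × p₂|.
Here n̂_z ≈ -0.148; the vertex latitude is φ_max = arccos|n̂_z| ≈ 81.5°.
Check via Clairaut: cos φ_max = |cos φ₁| · sin C = cos(30.0°)·sin(9.8°) ≈ 0.148, again giving ≈ 81.5°.

≈ 81°N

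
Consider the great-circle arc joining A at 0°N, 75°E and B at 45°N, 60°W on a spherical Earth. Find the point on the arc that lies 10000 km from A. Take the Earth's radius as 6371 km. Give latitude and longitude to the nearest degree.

Convert each endpoint to a unit vector on the sphere (x = cos φ cos λ, y = cos φ sin λ, z = sin φ).
The central angle between the endpoints is δ = arccos(p₁·p₂) ≈ 2.094 rad (120.0°). The total great-circle distance is δ·R ≈ 2.094 × 6371 ≈ 13343 km, so the target fraction is f = 10000/13343 ≈ 0.749.
Interpolate at f ≈ 0.749 with slerp weights a = sin((1−f)δ)/sin δ ≈ 0.579, b = sin(fδ)/sin δ ≈ 1.155.
p = a·p₁ + b·p₂ ≈ (0.558, -0.148, 0.816); φ = arcsin(p_z) ≈ 54.74°, λ = atan2(p_y, p_x) ≈ -14.88°.

≈ 55°N, 15°W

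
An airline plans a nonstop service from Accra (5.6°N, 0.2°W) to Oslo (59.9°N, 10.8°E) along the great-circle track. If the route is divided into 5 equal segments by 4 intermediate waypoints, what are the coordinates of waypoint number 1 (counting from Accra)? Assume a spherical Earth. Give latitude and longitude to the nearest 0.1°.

≈ 16.5°N, 1.1°E

Convert each endpoint to a unit vector on the sphere (x = cos φ cos λ, y = cos φ sin λ, z = sin φ).
The central angle between the endpoints is δ = arccos(p₁·p₂) ≈ 0.959 rad (54.9°).
Interpolate at f = 1/5 with slerp weights a = sin((1−f)δ)/sin δ ≈ 0.848, b = sin(fδ)/sin δ ≈ 0.233.
p = a·p₁ + b·p₂ ≈ (0.959, 0.019, 0.284); φ = arcsin(p_z) ≈ 16.51°, λ = atan2(p_y, p_x) ≈ 1.13°.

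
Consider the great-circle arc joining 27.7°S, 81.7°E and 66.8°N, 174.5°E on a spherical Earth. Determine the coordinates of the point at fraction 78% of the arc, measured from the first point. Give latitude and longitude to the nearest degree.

≈ 53°N, 129°E

Write both endpoints as unit vectors p₁, p₂ with components (cos φ cos λ, cos φ sin λ, sin φ).
The central angle between the endpoints is δ = arccos(p₁·p₂) ≈ 2.031 rad (116.4°).
Interpolate at f = 0.78 with slerp weights a = sin((1−f)δ)/sin δ ≈ 0.482, b = sin(fδ)/sin δ ≈ 1.116.
p = a·p₁ + b·p₂ ≈ (-0.376, 0.465, 0.802); φ = arcsin(p_z) ≈ 53.29°, λ = atan2(p_y, p_x) ≈ 128.98°.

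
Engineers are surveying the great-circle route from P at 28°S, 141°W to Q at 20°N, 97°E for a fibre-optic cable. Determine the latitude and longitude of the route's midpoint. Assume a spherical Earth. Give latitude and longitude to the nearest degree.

Convert each endpoint to a unit vector on the sphere (x = cos φ cos λ, y = cos φ sin λ, z = sin φ).
The central angle between the endpoints is δ = arccos(p₁·p₂) ≈ 2.215 rad (126.9°).
Interpolate at f = 1/2 with slerp weights a = sin((1−f)δ)/sin δ ≈ 1.118, b = sin(fδ)/sin δ ≈ 1.118.
p = a·p₁ + b·p₂ ≈ (-0.895, 0.422, -0.143); φ = arcsin(p_z) ≈ -8.19°, λ = atan2(p_y, p_x) ≈ 154.79°.

≈ 8°S, 155°E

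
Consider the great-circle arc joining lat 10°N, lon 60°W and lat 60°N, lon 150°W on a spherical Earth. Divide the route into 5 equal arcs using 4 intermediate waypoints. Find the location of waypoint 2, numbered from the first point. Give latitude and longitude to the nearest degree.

≈ lat 37°N, lon 80°W

Convert each endpoint to a unit vector on the sphere (x = cos φ cos λ, y = cos φ sin λ, z = sin φ).
The central angle between the endpoints is δ = arccos(p₁·p₂) ≈ 1.420 rad (81.4°).
Interpolate at f = 2/5 with slerp weights a = sin((1−f)δ)/sin δ ≈ 0.761, b = sin(fδ)/sin δ ≈ 0.544.
p = a·p₁ + b·p₂ ≈ (0.139, -0.785, 0.603); φ = arcsin(p_z) ≈ 37.11°, λ = atan2(p_y, p_x) ≈ -79.95°.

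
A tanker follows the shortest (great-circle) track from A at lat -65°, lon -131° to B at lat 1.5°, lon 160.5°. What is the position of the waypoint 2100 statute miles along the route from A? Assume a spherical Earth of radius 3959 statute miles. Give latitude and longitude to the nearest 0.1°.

≈ lat -45.1°, lon -173.2°

From cos δ = sin φ₁ sin φ₂ + cos φ₁ cos φ₂ cos Δλ, the central angle is δ ≈ 1.439 rad (82.5°). The total great-circle distance is δ·R ≈ 1.439 × 3959 ≈ 5698 mi, so the target fraction is f = 2100/5698 ≈ 0.369.
Interpolate at f ≈ 0.369 with slerp weights a = sin((1−f)δ)/sin δ ≈ 0.796, b = sin(fδ)/sin δ ≈ 0.510.
p = a·p₁ + b·p₂ ≈ (-0.701, -0.083, -0.708); φ = arcsin(p_z) ≈ -45.05°, λ = atan2(p_y, p_x) ≈ -173.21°.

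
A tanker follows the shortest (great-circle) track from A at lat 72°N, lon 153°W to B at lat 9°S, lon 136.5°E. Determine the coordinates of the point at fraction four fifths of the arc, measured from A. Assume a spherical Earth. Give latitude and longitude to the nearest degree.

≈ lat 9°N, lon 142°E

Write both endpoints as unit vectors p₁, p₂ with components (cos φ cos λ, cos φ sin λ, sin φ).
The central angle between the endpoints is δ = arccos(p₁·p₂) ≈ 1.618 rad (92.7°).
Interpolate at f = 4/5 with slerp weights a = sin((1−f)δ)/sin δ ≈ 0.318, b = sin(fδ)/sin δ ≈ 0.963.
p = a·p₁ + b·p₂ ≈ (-0.778, 0.610, 0.152); φ = arcsin(p_z) ≈ 8.75°, λ = atan2(p_y, p_x) ≈ 141.88°.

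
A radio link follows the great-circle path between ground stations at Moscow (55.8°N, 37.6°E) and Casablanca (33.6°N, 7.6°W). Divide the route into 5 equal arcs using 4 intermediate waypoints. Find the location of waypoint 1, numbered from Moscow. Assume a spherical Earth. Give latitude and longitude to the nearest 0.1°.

Write both endpoints as unit vectors p₁, p₂ with components (cos φ cos λ, cos φ sin λ, sin φ).
The central angle between the endpoints is δ = arccos(p₁·p₂) ≈ 0.664 rad (38.0°).
Interpolate at f = 1/5 with slerp weights a = sin((1−f)δ)/sin δ ≈ 0.822, b = sin(fδ)/sin δ ≈ 0.215.
p = a·p₁ + b·p₂ ≈ (0.543, 0.258, 0.799); φ = arcsin(p_z) ≈ 53.01°, λ = atan2(p_y, p_x) ≈ 25.42°.

≈ (53.0°N, 25.4°E)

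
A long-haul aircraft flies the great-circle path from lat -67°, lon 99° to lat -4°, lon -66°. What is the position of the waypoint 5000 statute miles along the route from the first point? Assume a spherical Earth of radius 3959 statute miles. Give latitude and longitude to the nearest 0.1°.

≈ lat -39.6°, lon -61.4°

Convert each endpoint to a unit vector on the sphere (x = cos φ cos λ, y = cos φ sin λ, z = sin φ).
The central angle between the endpoints is δ = arccos(p₁·p₂) ≈ 1.888 rad (108.2°). The total great-circle distance is δ·R ≈ 1.888 × 3959 ≈ 7476 mi, so the target fraction is f = 5000/7476 ≈ 0.669.
Interpolate at f ≈ 0.669 with slerp weights a = sin((1−f)δ)/sin δ ≈ 0.616, b = sin(fδ)/sin δ ≈ 1.003.
p = a·p₁ + b·p₂ ≈ (0.369, -0.676, -0.637); φ = arcsin(p_z) ≈ -39.59°, λ = atan2(p_y, p_x) ≈ -61.36°.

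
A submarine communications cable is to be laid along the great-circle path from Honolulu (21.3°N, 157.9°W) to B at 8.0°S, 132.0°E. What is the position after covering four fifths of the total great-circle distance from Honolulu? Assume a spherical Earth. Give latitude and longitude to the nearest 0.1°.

≈ 1.6°S, 145.5°E

Write both endpoints as unit vectors p₁, p₂ with components (cos φ cos λ, cos φ sin λ, sin φ).
The central angle between the endpoints is δ = arccos(p₁·p₂) ≈ 1.304 rad (74.7°).
Interpolate at f = 4/5 with slerp weights a = sin((1−f)δ)/sin δ ≈ 0.267, b = sin(fδ)/sin δ ≈ 0.896.
p = a·p₁ + b·p₂ ≈ (-0.824, 0.565, -0.028); φ = arcsin(p_z) ≈ -1.58°, λ = atan2(p_y, p_x) ≈ 145.55°.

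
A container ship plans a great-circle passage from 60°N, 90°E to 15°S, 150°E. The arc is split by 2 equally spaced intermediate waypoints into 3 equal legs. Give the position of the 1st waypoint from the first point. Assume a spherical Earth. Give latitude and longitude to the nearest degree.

Convert each endpoint to a unit vector on the sphere (x = cos φ cos λ, y = cos φ sin λ, z = sin φ).
The central angle between the endpoints is δ = arccos(p₁·p₂) ≈ 1.553 rad (89.0°).
Interpolate at f = 1/3 with slerp weights a = sin((1−f)δ)/sin δ ≈ 0.860, b = sin(fδ)/sin δ ≈ 0.495.
p = a·p₁ + b·p₂ ≈ (-0.414, 0.669, 0.617); φ = arcsin(p_z) ≈ 38.09°, λ = atan2(p_y, p_x) ≈ 121.75°.

≈ 38°N, 122°E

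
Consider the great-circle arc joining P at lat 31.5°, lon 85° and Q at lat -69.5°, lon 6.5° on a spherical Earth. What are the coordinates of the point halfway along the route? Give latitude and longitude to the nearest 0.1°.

≈ lat -22.8°, lon 64.6°

The haversine formula gives a central angle δ ≈ 2.015 rad (115.5°) between the endpoints.
Interpolate at f = 1/2 with slerp weights a = sin((1−f)δ)/sin δ ≈ 0.936, b = sin(fδ)/sin δ ≈ 0.936.
p = a·p₁ + b·p₂ ≈ (0.395, 0.833, -0.388); φ = arcsin(p_z) ≈ -22.82°, λ = atan2(p_y, p_x) ≈ 64.59°.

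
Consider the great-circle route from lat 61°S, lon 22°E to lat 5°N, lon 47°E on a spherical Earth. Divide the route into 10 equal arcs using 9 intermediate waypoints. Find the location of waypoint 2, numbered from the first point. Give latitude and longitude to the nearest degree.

The haversine formula gives a central angle δ ≈ 1.201 rad (68.8°) between the endpoints.
Interpolate at f = 2/10 with slerp weights a = sin((1−f)δ)/sin δ ≈ 0.879, b = sin(fδ)/sin δ ≈ 0.255.
p = a·p₁ + b·p₂ ≈ (0.568, 0.346, -0.747); φ = arcsin(p_z) ≈ -48.30°, λ = atan2(p_y, p_x) ≈ 31.29°.

≈ lat 48°S, lon 31°E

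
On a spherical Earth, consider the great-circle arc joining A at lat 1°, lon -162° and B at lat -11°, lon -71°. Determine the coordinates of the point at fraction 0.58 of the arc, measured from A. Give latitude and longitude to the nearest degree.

From cos δ = sin φ₁ sin φ₂ + cos φ₁ cos φ₂ cos Δλ, the central angle is δ ≈ 1.591 rad (91.2°).
Interpolate at f = 0.58 with slerp weights a = sin((1−f)δ)/sin δ ≈ 0.620, b = sin(fδ)/sin δ ≈ 0.798.
p = a·p₁ + b·p₂ ≈ (-0.334, -0.932, -0.141); φ = arcsin(p_z) ≈ -8.13°, λ = atan2(p_y, p_x) ≈ -109.75°.

≈ lat -8°, lon -110°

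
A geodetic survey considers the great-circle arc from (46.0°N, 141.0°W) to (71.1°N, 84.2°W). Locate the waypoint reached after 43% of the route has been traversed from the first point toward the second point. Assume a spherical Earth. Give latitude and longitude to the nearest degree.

Convert each endpoint to a unit vector on the sphere (x = cos φ cos λ, y = cos φ sin λ, z = sin φ).
The central angle between the endpoints is δ = arccos(p₁·p₂) ≈ 0.637 rad (36.5°).
Interpolate at f = 0.43 with slerp weights a = sin((1−f)δ)/sin δ ≈ 0.597, b = sin(fδ)/sin δ ≈ 0.455.
p = a·p₁ + b·p₂ ≈ (-0.307, -0.408, 0.860); φ = arcsin(p_z) ≈ 59.30°, λ = atan2(p_y, p_x) ≈ -127.03°.

≈ (59°N, 127°W)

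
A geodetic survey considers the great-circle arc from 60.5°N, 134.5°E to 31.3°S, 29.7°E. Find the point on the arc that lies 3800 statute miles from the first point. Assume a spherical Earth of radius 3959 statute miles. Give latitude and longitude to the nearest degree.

≈ 28°N, 67°E

From cos δ = sin φ₁ sin φ₂ + cos φ₁ cos φ₂ cos Δλ, the central angle is δ ≈ 2.165 rad (124.0°). The total great-circle distance is δ·R ≈ 2.165 × 3959 ≈ 8570 mi, so the target fraction is f = 3800/8570 ≈ 0.443.
Interpolate at f ≈ 0.443 with slerp weights a = sin((1−f)δ)/sin δ ≈ 1.127, b = sin(fδ)/sin δ ≈ 0.988.
p = a·p₁ + b·p₂ ≈ (0.345, 0.814, 0.467); φ = arcsin(p_z) ≈ 27.85°, λ = atan2(p_y, p_x) ≈ 67.06°.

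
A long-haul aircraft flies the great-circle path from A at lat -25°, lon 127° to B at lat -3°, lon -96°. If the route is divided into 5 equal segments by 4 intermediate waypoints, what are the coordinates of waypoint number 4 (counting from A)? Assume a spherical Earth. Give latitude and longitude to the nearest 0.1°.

≈ lat -17.9°, lon -117.7°

The haversine formula gives a central angle δ ≈ 2.265 rad (129.8°) between the endpoints.
Interpolate at f = 4/5 with slerp weights a = sin((1−f)δ)/sin δ ≈ 0.569, b = sin(fδ)/sin δ ≈ 1.263.
p = a·p₁ + b·p₂ ≈ (-0.443, -0.843, -0.307); φ = arcsin(p_z) ≈ -17.87°, λ = atan2(p_y, p_x) ≈ -117.71°.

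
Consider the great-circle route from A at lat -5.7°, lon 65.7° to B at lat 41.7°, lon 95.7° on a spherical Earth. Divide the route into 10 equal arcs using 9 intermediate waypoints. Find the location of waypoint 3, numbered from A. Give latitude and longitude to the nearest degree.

Write both endpoints as unit vectors p₁, p₂ with components (cos φ cos λ, cos φ sin λ, sin φ).
The central angle between the endpoints is δ = arccos(p₁·p₂) ≈ 0.955 rad (54.7°).
Interpolate at f = 3/10 with slerp weights a = sin((1−f)δ)/sin δ ≈ 0.759, b = sin(fδ)/sin δ ≈ 0.346.
p = a·p₁ + b·p₂ ≈ (0.285, 0.946, 0.155); φ = arcsin(p_z) ≈ 8.91°, λ = atan2(p_y, p_x) ≈ 73.22°.

≈ lat 9°, lon 73°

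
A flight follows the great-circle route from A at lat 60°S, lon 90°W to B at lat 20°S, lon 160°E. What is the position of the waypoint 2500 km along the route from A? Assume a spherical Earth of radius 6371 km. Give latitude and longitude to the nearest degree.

Convert each endpoint to a unit vector on the sphere (x = cos φ cos λ, y = cos φ sin λ, z = sin φ).
The central angle between the endpoints is δ = arccos(p₁·p₂) ≈ 1.435 rad (82.2°). The total great-circle distance is δ·R ≈ 1.435 × 6371 ≈ 9142 km, so the target fraction is f = 2500/9142 ≈ 0.273.
Interpolate at f ≈ 0.273 with slerp weights a = sin((1−f)δ)/sin δ ≈ 0.872, b = sin(fδ)/sin δ ≈ 0.386.
p = a·p₁ + b·p₂ ≈ (-0.341, -0.312, -0.887); φ = arcsin(p_z) ≈ -62.49°, λ = atan2(p_y, p_x) ≈ -137.55°.

≈ lat 62°S, lon 138°W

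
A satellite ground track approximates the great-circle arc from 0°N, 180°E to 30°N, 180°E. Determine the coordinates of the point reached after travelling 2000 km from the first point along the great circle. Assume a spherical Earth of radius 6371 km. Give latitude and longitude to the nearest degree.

Convert each endpoint to a unit vector on the sphere (x = cos φ cos λ, y = cos φ sin λ, z = sin φ).
The central angle between the endpoints is δ = arccos(p₁·p₂) ≈ 0.524 rad (30.0°). The total great-circle distance is δ·R ≈ 0.524 × 6371 ≈ 3336 km, so the target fraction is f = 2000/3336 ≈ 0.600.
Interpolate at f ≈ 0.600 with slerp weights a = sin((1−f)δ)/sin δ ≈ 0.416, b = sin(fδ)/sin δ ≈ 0.618.
p = a·p₁ + b·p₂ ≈ (-0.951, -0.000, 0.309); φ = arcsin(p_z) ≈ 17.99°, λ = atan2(p_y, p_x) ≈ -180.00°.

≈ 18°N, 180°E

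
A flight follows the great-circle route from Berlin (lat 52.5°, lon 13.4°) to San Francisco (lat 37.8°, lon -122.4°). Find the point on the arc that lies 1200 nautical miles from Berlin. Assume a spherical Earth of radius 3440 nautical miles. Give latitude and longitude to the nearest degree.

Write both endpoints as unit vectors p₁, p₂ with components (cos φ cos λ, cos φ sin λ, sin φ).
The central angle between the endpoints is δ = arccos(p₁·p₂) ≈ 1.429 rad (81.9°). The total great-circle distance is δ·R ≈ 1.429 × 3440 ≈ 4915 nmi, so the target fraction is f = 1200/4915 ≈ 0.244.
Interpolate at f ≈ 0.244 with slerp weights a = sin((1−f)δ)/sin δ ≈ 0.891, b = sin(fδ)/sin δ ≈ 0.345.
p = a·p₁ + b·p₂ ≈ (0.381, -0.105, 0.918); φ = arcsin(p_z) ≈ 66.70°, λ = atan2(p_y, p_x) ≈ -15.34°.

≈ lat 67°, lon -15°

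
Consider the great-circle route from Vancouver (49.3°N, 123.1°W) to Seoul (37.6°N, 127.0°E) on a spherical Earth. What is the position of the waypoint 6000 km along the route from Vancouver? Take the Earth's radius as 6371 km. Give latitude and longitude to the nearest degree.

From cos δ = sin φ₁ sin φ₂ + cos φ₁ cos φ₂ cos Δλ, the central angle is δ ≈ 1.280 rad (73.3°). The total great-circle distance is δ·R ≈ 1.280 × 6371 ≈ 8155 km, so the target fraction is f = 6000/8155 ≈ 0.736.
Interpolate at f ≈ 0.736 with slerp weights a = sin((1−f)δ)/sin δ ≈ 0.346, b = sin(fδ)/sin δ ≈ 0.844.
p = a·p₁ + b·p₂ ≈ (-0.526, 0.345, 0.778); φ = arcsin(p_z) ≈ 51.04°, λ = atan2(p_y, p_x) ≈ 146.74°.

≈ (51°N, 147°E)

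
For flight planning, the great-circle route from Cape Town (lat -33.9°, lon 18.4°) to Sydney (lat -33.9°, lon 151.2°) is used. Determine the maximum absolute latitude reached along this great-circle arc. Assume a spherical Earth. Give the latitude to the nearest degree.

The great circle lies in the plane with unit normal n̂ = (p₁ × p₂)/|p₁ × p₂|.
Here n̂_z ≈ +0.512; the vertex latitude is φ_max = arccos|n̂_z| ≈ 59.2°.
Check via Clairaut: cos φ_max = |cos φ₁| · sin C = cos(33.9°)·sin(141.9°) ≈ 0.512, again giving ≈ 59.2°.

≈ -59°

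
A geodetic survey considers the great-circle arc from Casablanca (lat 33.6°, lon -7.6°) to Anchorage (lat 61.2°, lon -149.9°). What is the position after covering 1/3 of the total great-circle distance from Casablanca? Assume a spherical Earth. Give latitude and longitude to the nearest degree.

≈ lat 58°, lon -23°

The haversine formula gives a central angle δ ≈ 1.403 rad (80.4°) between the endpoints.
Interpolate at f = 1/3 with slerp weights a = sin((1−f)δ)/sin δ ≈ 0.816, b = sin(fδ)/sin δ ≈ 0.457.
p = a·p₁ + b·p₂ ≈ (0.483, -0.200, 0.852); φ = arcsin(p_z) ≈ 58.45°, λ = atan2(p_y, p_x) ≈ -22.52°.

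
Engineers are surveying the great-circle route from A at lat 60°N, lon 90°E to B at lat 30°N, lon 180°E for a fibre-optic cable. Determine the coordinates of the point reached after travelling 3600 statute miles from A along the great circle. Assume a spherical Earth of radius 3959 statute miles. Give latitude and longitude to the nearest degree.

≈ lat 40°N, lon 171°E

The haversine formula gives a central angle δ ≈ 1.123 rad (64.3°) between the endpoints. The total great-circle distance is δ·R ≈ 1.123 × 3959 ≈ 4446 mi, so the target fraction is f = 3600/4446 ≈ 0.810.
Interpolate at f ≈ 0.810 with slerp weights a = sin((1−f)δ)/sin δ ≈ 0.235, b = sin(fδ)/sin δ ≈ 0.875.
p = a·p₁ + b·p₂ ≈ (-0.758, 0.118, 0.641); φ = arcsin(p_z) ≈ 39.90°, λ = atan2(p_y, p_x) ≈ 171.18°.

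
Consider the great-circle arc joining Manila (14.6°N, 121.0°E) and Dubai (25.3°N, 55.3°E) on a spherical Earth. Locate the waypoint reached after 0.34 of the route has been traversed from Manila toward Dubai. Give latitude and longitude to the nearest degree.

The haversine formula gives a central angle δ ≈ 1.084 rad (62.1°) between the endpoints.
Interpolate at f = 0.34 with slerp weights a = sin((1−f)δ)/sin δ ≈ 0.742, b = sin(fδ)/sin δ ≈ 0.408.
p = a·p₁ + b·p₂ ≈ (-0.160, 0.919, 0.361); φ = arcsin(p_z) ≈ 21.18°, λ = atan2(p_y, p_x) ≈ 99.89°.

≈ 21°N, 100°E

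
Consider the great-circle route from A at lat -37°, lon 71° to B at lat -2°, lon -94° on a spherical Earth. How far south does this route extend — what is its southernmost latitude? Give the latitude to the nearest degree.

≈ -72°

The great circle lies in the plane with unit normal n̂ = (p₁ × p₂)/|p₁ × p₂|.
Here n̂_z ≈ -0.312; the vertex latitude is φ_max = arccos|n̂_z| ≈ 71.8°.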